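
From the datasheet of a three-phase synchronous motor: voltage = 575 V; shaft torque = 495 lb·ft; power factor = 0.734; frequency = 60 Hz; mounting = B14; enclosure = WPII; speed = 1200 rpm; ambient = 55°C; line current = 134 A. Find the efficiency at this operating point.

τ = 495 lb·ft × 1.356 = 671.2 N·m
ω = 2π × 1200/60 = 125.7 rad/s; P_out = τω = 671.2 × 125.7 = 84370 W
P_in = √3·V_L·I_L·cosφ = 1.732 × 575 × 134 × 0.734 = 97953 W
η = P_out / P_in = 84370 / 97953 = 0.861 = 86.1%

86.1 %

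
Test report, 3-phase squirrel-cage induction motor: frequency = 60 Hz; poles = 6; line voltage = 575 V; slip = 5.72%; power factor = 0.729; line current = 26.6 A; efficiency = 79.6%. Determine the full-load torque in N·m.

P_in = √3·V·I·cosφ = 1.732 × 575 × 26.6 × 0.729 = 19312 W
P_out = η·P_in = 0.796 × 19312 = 15372 W
n_s = 120×60/6 = 1200 rpm; n = 1200×(1−0.0572) = 1131 rpm
ω = 2π×1131/60 = 118.4 rad/s
τ = P_out/ω = 15372/118.4 = 130 N·m

130 N·m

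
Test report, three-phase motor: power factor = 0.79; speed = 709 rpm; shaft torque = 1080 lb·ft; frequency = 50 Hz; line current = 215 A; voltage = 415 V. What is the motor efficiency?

89.0 %

τ = 1080 lb·ft × 1.356 = 1464 N·m
ω = 2π × 709/60 = 74.25 rad/s; P_out = τω = 1464 × 74.25 = 108702 W
P_in = √3·V_L·I_L·cosφ = 1.732 × 415 × 215 × 0.79 = 122085 W
η = P_out / P_in = 108702 / 122085 = 0.890 = 89.0%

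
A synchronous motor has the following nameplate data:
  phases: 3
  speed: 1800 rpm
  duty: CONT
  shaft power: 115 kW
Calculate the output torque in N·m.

ω = 2π × 1800/60 = 188.5 rad/s
τ = P/ω = 115000/188.5 = 610 N·m

610 N·m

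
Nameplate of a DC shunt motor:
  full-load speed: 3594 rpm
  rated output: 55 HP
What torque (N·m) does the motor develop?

109 N·m

P_out = 55 × 746 = 41030 W
ω = 2π × 3594/60 = 376.4 rad/s
τ = P_out/ω = 41030/376.4 = 109 N·m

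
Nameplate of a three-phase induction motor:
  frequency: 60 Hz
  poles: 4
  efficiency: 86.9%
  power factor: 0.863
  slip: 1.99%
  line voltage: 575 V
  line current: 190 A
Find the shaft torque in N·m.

P_in = √3·V·I·cosφ = 1.732 × 575 × 190 × 0.863 = 163298 W
P_out = η·P_in = 0.869 × 163298 = 141906 W
n_s = 120×60/4 = 1800 rpm; n = 1800×(1−0.0199) = 1764 rpm
ω = 2π×1764/60 = 184.7 rad/s
τ = P_out/ω = 141906/184.7 = 768 N·m

768 N·m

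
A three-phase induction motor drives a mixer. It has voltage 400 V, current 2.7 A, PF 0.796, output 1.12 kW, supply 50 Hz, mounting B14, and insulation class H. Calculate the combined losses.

369 W

P_in = √3·V·I·cosφ = 1.732×400×2.7×0.796 = 1489 W
P_out = 1120 W
Losses = P_in − P_out = 1489 − 1120 = 369 W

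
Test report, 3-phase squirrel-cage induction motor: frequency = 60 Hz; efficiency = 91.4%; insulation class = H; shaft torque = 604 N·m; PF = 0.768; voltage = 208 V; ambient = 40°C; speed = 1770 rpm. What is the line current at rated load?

443 A

ω = 2π×1770/60 = 185.4 rad/s; P_out = τω = 604 × 185.4 = 111982 W
P_in = P_out / η = 111982 / 0.914 = 122519 W
I_L = P_in / (√3·V_L·cosφ) = 122519 / (1.732 × 208 × 0.768) = 443 A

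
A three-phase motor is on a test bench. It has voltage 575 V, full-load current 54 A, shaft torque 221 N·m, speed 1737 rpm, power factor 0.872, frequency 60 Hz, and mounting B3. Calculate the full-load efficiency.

85.7 %

ω = 2π × 1737/60 = 181.9 rad/s; P_out = τω = 221 × 181.9 = 40200 W
P_in = √3·V_L·I_L·cosφ = 1.732 × 575 × 54 × 0.872 = 46895 W
η = P_out / P_in = 40200 / 46895 = 0.857 = 85.7%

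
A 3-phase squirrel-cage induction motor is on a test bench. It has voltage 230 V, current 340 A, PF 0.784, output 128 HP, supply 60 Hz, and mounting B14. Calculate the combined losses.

10700 W

P_in = √3·V·I·cosφ = 1.732×230×340×0.784 = 106187 W
P_out = 128×746 = 95488 W
Losses = P_in − P_out = 106187 − 95488 = 10699 W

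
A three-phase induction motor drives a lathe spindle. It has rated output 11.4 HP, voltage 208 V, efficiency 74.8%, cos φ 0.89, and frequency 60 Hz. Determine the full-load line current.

P_out = 11.4 × 746 = 8504 W
P_in = P_out / η = 8504 / 0.748 = 11369 W
I_L = P_in / (√3·V_L·cosφ) = 11369 / (1.732 × 208 × 0.89) = 35.5 A

35.5 A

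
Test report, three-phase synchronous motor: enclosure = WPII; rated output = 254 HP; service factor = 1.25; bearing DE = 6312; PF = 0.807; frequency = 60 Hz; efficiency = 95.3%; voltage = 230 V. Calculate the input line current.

618 A

P_out = 254 × 746 = 189484 W
P_in = P_out / η = 189484 / 0.953 = 198829 W
I_L = P_in / (√3·V_L·cosφ) = 198829 / (1.732 × 230 × 0.807) = 618 A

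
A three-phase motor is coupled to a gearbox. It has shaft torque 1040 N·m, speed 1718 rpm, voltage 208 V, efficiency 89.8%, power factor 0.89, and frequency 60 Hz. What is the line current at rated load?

ω = 2π×1718/60 = 179.9 rad/s; P_out = τω = 1040 × 179.9 = 187096 W
P_in = P_out / η = 187096 / 0.898 = 208347 W
I_L = P_in / (√3·V_L·cosφ) = 208347 / (1.732 × 208 × 0.89) = 650 A

650 A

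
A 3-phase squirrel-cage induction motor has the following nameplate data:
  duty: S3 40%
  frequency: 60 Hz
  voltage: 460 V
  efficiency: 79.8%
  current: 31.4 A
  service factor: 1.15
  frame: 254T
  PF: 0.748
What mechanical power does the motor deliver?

14.9 kW

P_in = √3·V·I·cosφ = 1.732 × 460 × 31.4 × 0.748 = 18713 W
P_out = η·P_in = 0.798 × 18713 = 14933 W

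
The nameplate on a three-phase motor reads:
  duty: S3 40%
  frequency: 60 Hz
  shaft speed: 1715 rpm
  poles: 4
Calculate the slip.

4.7 %

n_s = 120f/p = 120×60/4 = 1800 rpm
s = (n_s − n)/n_s = (1800 − 1715)/1800 = 0.0472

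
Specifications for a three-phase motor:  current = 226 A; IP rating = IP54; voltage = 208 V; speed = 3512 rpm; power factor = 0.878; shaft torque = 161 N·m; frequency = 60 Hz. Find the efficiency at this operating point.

82.8 %

ω = 2π × 3512/60 = 367.8 rad/s; P_out = τω = 161 × 367.8 = 59216 W
P_in = √3·V_L·I_L·cosφ = 1.732 × 208 × 226 × 0.878 = 71485 W
η = P_out / P_in = 59216 / 71485 = 0.828 = 82.8%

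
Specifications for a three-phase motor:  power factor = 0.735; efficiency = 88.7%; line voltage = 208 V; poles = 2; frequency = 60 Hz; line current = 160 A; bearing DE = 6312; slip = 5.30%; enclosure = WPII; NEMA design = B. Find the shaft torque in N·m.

105 N·m

P_in = √3·V·I·cosφ = 1.732 × 208 × 160 × 0.735 = 42366 W
P_out = η·P_in = 0.887 × 42366 = 37579 W
n_s = 120×60/2 = 3600 rpm; n = 3600×(1−0.053) = 3409 rpm
ω = 2π×3409/60 = 357 rad/s
τ = P_out/ω = 37579/357 = 105 N·m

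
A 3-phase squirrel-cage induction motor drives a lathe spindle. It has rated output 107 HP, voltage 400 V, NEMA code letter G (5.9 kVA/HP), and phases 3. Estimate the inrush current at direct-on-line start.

S_LR = 5.9 × 107 = 631.3 kVA
I_LR = S_LR/(√3·V_L) = 631300/(1.732×400) = 911 A

911 A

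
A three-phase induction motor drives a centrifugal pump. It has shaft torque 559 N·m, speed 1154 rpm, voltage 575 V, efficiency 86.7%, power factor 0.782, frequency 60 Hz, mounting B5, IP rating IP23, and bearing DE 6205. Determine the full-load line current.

100 A

ω = 2π×1154/60 = 120.8 rad/s; P_out = τω = 559 × 120.8 = 67527 W
P_in = P_out / η = 67527 / 0.867 = 77886 W
I_L = P_in / (√3·V_L·cosφ) = 77886 / (1.732 × 575 × 0.782) = 100 A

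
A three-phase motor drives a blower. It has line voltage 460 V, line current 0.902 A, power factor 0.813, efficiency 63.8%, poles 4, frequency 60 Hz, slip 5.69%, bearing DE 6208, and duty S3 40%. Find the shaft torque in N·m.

P_in = √3·V·I·cosφ = 1.732 × 460 × 0.902 × 0.813 = 584 W
P_out = η·P_in = 0.638 × 584 = 373 W
n_s = 120×60/4 = 1800 rpm; n = 1800×(1−0.0569) = 1698 rpm
ω = 2π×1698/60 = 177.8 rad/s
τ = P_out/ω = 373/177.8 = 2.1 N·m

2.1 N·m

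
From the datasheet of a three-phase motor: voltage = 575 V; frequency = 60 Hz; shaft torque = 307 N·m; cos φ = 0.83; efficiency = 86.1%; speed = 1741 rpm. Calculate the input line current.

ω = 2π×1741/60 = 182.3 rad/s; P_out = τω = 307 × 182.3 = 55966 W
P_in = P_out / η = 55966 / 0.861 = 65001 W
I_L = P_in / (√3·V_L·cosφ) = 65001 / (1.732 × 575 × 0.83) = 78.6 A

78.6 A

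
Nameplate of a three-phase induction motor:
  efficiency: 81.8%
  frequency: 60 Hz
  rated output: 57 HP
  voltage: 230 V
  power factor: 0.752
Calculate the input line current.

174 A

P_out = 57 × 746 = 42522 W
P_in = P_out / η = 42522 / 0.818 = 51983 W
I_L = P_in / (√3·V_L·cosφ) = 51983 / (1.732 × 230 × 0.752) = 174 A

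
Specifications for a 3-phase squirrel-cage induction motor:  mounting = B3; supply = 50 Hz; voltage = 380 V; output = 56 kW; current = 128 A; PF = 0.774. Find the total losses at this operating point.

P_in = √3·V·I·cosφ = 1.732×380×128×0.774 = 65205 W
P_out = 56000 W
Losses = P_in − P_out = 65205 − 56000 = 9205 W

9.21 kW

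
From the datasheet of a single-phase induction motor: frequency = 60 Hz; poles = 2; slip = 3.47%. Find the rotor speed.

n_s = 120f/p = 120×60/2 = 3600 rpm
n = n_s(1 − s) = 3600 × (1 − 0.0347) = 3475 rpm

3475 rpm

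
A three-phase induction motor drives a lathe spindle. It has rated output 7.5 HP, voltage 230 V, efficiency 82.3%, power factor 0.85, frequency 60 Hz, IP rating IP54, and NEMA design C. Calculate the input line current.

P_out = 7.5 × 746 = 5595 W
P_in = P_out / η = 5595 / 0.823 = 6798 W
I_L = P_in / (√3·V_L·cosφ) = 6798 / (1.732 × 230 × 0.85) = 20.1 A

20.1 A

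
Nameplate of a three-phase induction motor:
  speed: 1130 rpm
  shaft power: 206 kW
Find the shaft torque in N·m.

1740 N·m

ω = 2π × 1130/60 = 118.3 rad/s
τ = P/ω = 206000/118.3 = 1740 N·m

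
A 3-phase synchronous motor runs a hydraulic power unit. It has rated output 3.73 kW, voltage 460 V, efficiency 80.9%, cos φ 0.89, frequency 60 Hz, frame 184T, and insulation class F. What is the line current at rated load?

P_out = 3.73 kW = 3730 W
P_in = P_out / η = 3730 / 0.809 = 4611 W
I_L = P_in / (√3·V_L·cosφ) = 4611 / (1.732 × 460 × 0.89) = 6.5 A

6.5 A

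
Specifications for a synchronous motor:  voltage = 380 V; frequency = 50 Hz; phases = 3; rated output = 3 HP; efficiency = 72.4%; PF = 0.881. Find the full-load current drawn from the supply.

5.33 A

P_out = 3 × 746 = 2238 W
P_in = P_out / η = 2238 / 0.724 = 3091 W
I_L = P_in / (√3·V_L·cosφ) = 3091 / (1.732 × 380 × 0.881) = 5.33 A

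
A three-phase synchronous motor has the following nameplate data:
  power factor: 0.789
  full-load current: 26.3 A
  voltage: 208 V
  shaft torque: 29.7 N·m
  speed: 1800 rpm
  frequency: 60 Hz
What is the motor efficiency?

74.9 %

ω = 2π × 1800/60 = 188.5 rad/s; P_out = τω = 29.7 × 188.5 = 5598 W
P_in = √3·V_L·I_L·cosφ = 1.732 × 208 × 26.3 × 0.789 = 7476 W
η = P_out / P_in = 5598 / 7476 = 0.749 = 74.9%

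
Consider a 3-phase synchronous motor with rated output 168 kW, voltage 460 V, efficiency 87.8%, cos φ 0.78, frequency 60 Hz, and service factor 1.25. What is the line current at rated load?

P_out = 168 kW = 168000 W
P_in = P_out / η = 168000 / 0.878 = 191344 W
I_L = P_in / (√3·V_L·cosφ) = 191344 / (1.732 × 460 × 0.78) = 308 A

308 A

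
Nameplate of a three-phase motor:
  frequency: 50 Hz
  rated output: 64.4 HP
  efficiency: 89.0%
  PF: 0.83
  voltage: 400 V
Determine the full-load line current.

93.9 A

P_out = 64.4 × 746 = 48042 W
P_in = P_out / η = 48042 / 0.890 = 53980 W
I_L = P_in / (√3·V_L·cosφ) = 53980 / (1.732 × 400 × 0.83) = 93.9 A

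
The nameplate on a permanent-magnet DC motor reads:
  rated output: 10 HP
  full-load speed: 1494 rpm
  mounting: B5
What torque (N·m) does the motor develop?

47.7 N·m

P_out = 10 × 746 = 7460 W
ω = 2π × 1494/60 = 156.5 rad/s
τ = P_out/ω = 7460/156.5 = 47.7 N·m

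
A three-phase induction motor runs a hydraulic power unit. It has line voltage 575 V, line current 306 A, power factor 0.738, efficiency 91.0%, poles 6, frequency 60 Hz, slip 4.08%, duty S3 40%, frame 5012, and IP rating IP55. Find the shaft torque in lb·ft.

1250 lb·ft

P_in = √3·V·I·cosφ = 1.732 × 575 × 306 × 0.738 = 224902 W
P_out = η·P_in = 0.91 × 224902 = 204661 W
n_s = 120×60/6 = 1200 rpm; n = 1200×(1−0.0408) = 1151 rpm
ω = 2π×1151/60 = 120.5 rad/s
τ = P_out/ω = 204661/120.5 = 1698 N·m
In lb·ft: 1698/1.356 = 1250 lb·ft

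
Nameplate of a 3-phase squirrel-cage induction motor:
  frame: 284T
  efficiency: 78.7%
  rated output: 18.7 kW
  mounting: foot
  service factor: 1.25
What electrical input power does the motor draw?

P_out = 18700 W
P_in = P_out/η = 18700/0.787 = 23761 W = 23.8 kW

23.8 kW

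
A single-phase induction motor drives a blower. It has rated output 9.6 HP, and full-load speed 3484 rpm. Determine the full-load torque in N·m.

19.6 N·m

P_out = 9.6 × 746 = 7162 W
ω = 2π × 3484/60 = 364.8 rad/s
τ = P_out/ω = 7162/364.8 = 19.6 N·m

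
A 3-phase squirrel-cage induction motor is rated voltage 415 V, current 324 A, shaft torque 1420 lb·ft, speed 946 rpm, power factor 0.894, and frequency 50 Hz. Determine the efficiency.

91.6 %

τ = 1420 lb·ft × 1.356 = 1926 N·m
ω = 2π × 946/60 = 99.06 rad/s; P_out = τω = 1926 × 99.06 = 190790 W
P_in = √3·V_L·I_L·cosφ = 1.732 × 415 × 324 × 0.894 = 208199 W
η = P_out / P_in = 190790 / 208199 = 0.916 = 91.6%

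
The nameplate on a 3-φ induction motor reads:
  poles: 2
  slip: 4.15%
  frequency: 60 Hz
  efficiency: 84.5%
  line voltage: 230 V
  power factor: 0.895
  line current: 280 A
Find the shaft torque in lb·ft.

P_in = √3·V·I·cosφ = 1.732 × 230 × 280 × 0.895 = 99829 W
P_out = η·P_in = 0.845 × 99829 = 84356 W
n_s = 120×60/2 = 3600 rpm; n = 3600×(1−0.0415) = 3451 rpm
ω = 2π×3451/60 = 361.4 rad/s
τ = P_out/ω = 84356/361.4 = 233.4 N·m
In lb·ft: 233.4/1.356 = 172 lb·ft

172 lb·ft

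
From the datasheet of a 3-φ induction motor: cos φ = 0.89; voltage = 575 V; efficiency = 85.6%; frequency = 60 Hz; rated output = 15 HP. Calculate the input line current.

P_out = 15 × 746 = 11190 W
P_in = P_out / η = 11190 / 0.856 = 13072 W
I_L = P_in / (√3·V_L·cosφ) = 13072 / (1.732 × 575 × 0.89) = 14.7 A

14.7 A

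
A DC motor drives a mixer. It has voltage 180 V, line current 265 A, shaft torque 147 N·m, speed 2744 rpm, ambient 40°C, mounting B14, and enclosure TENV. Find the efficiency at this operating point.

88.6 %

ω = 2π × 2744/60 = 287.4 rad/s; P_out = τω = 147 × 287.4 = 42248 W
P_in = V·I = 180 × 265 = 47700 W
η = P_out / P_in = 42248 / 47700 = 0.886 = 88.6%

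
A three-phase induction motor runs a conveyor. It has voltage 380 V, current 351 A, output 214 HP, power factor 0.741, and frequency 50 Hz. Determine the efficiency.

P_out = 214 × 746 = 159644 W
P_in = √3·V_L·I_L·cosφ = 1.732 × 380 × 351 × 0.741 = 171181 W
η = P_out / P_in = 159644 / 171181 = 0.933 = 93.3%

93.3 %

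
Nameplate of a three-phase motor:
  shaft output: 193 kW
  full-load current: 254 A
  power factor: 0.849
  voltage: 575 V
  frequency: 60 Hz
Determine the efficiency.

P_out = 193 kW = 193000 W
P_in = √3·V_L·I_L·cosφ = 1.732 × 575 × 254 × 0.849 = 214762 W
η = P_out / P_in = 193000 / 214762 = 0.899 = 89.9%

89.9 %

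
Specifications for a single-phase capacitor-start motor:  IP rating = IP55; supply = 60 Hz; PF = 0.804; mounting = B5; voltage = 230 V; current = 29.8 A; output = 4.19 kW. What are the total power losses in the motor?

1320 W

P_in = V·I·cosφ = 230×29.8×0.804 = 5511 W
P_out = 4190 W
Losses = P_in − P_out = 5511 − 4190 = 1321 W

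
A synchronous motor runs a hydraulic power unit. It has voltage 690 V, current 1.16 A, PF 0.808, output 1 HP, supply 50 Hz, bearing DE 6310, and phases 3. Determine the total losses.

374 W

P_in = √3·V·I·cosφ = 1.732×690×1.16×0.808 = 1120 W
P_out = 1×746 = 746 W
Losses = P_in − P_out = 1120 − 746 = 374 W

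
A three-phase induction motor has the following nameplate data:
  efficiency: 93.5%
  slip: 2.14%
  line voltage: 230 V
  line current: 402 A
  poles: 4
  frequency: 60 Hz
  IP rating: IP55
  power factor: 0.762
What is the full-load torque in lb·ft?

P_in = √3·V·I·cosφ = 1.732 × 230 × 402 × 0.762 = 122027 W
P_out = η·P_in = 0.935 × 122027 = 114095 W
n_s = 120×60/4 = 1800 rpm; n = 1800×(1−0.0214) = 1761 rpm
ω = 2π×1761/60 = 184.4 rad/s
τ = P_out/ω = 114095/184.4 = 618.7 N·m
In lb·ft: 618.7/1.356 = 456 lb·ft

456 lb·ft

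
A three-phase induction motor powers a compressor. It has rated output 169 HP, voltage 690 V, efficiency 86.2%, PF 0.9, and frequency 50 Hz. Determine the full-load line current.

P_out = 169 × 746 = 126074 W
P_in = P_out / η = 126074 / 0.862 = 146258 W
I_L = P_in / (√3·V_L·cosφ) = 146258 / (1.732 × 690 × 0.9) = 136 A

136 A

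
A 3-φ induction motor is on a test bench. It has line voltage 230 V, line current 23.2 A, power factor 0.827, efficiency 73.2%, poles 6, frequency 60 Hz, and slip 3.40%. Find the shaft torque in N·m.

46.1 N·m

P_in = √3·V·I·cosφ = 1.732 × 230 × 23.2 × 0.827 = 7643 W
P_out = η·P_in = 0.732 × 7643 = 5595 W
n_s = 120×60/6 = 1200 rpm; n = 1200×(1−0.034) = 1159 rpm
ω = 2π×1159/60 = 121.4 rad/s
τ = P_out/ω = 5595/121.4 = 46.1 N·m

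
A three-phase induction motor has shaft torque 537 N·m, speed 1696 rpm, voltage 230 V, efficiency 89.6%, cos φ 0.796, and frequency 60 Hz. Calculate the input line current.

ω = 2π×1696/60 = 177.6 rad/s; P_out = τω = 537 × 177.6 = 95371 W
P_in = P_out / η = 95371 / 0.896 = 106441 W
I_L = P_in / (√3·V_L·cosφ) = 106441 / (1.732 × 230 × 0.796) = 336 A

336 A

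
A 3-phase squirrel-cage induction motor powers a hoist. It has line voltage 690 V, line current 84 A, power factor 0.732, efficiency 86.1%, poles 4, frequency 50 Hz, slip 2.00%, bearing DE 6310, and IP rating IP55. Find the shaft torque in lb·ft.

303 lb·ft

P_in = √3·V·I·cosφ = 1.732 × 690 × 84 × 0.732 = 73483 W
P_out = η·P_in = 0.861 × 73483 = 63269 W
n_s = 120×50/4 = 1500 rpm; n = 1500×(1−0.02) = 1470 rpm
ω = 2π×1470/60 = 153.9 rad/s
τ = P_out/ω = 63269/153.9 = 411.1 N·m
In lb·ft: 411.1/1.356 = 303 lb·ft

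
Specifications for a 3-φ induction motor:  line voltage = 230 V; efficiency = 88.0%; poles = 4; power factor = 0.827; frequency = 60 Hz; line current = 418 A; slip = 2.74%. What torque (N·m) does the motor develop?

661 N·m

P_in = √3·V·I·cosφ = 1.732 × 230 × 418 × 0.827 = 137707 W
P_out = η·P_in = 0.88 × 137707 = 121182 W
n_s = 120×60/4 = 1800 rpm; n = 1800×(1−0.0274) = 1751 rpm
ω = 2π×1751/60 = 183.4 rad/s
τ = P_out/ω = 121182/183.4 = 661 N·m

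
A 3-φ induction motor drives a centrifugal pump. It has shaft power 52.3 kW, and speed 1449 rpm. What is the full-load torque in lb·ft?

ω = 2π × 1449/60 = 151.7 rad/s
τ = P/ω = 52300/151.7 = 344.8 N·m
In lb·ft: 344.8/1.356 = 254 lb·ft

254 lb·ft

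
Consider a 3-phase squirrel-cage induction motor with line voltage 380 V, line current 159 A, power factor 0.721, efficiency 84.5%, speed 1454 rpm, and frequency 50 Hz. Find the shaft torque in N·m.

419 N·m

P_in = √3·V·I·cosφ = 1.732 × 380 × 159 × 0.721 = 75451 W
P_out = η·P_in = 0.845 × 75451 = 63756 W
n = 1454 rpm
ω = 2π×1454/60 = 152.3 rad/s
τ = P_out/ω = 63756/152.3 = 419 N·m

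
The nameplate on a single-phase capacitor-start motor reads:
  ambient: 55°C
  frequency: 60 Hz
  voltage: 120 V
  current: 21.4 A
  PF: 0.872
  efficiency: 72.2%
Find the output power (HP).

P_in = V·I·cosφ = 120 × 21.4 × 0.872 = 2239 W
P_out = η·P_in = 0.722 × 2239 = 1617 W
= 1617/746 = 2.17 HP

2.17 HP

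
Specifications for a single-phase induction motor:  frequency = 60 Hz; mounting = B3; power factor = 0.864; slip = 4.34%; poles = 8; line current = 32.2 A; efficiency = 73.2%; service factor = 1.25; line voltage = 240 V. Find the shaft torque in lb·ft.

40 lb·ft

P_in = V·I·cosφ = 240 × 32.2 × 0.864 = 6677 W
P_out = η·P_in = 0.732 × 6677 = 4888 W
n_s = 120×60/8 = 900 rpm; n = 900×(1−0.0434) = 861 rpm
ω = 2π×861/60 = 90.16 rad/s
τ = P_out/ω = 4888/90.16 = 54.21 N·m
In lb·ft: 54.21/1.356 = 40 lb·ft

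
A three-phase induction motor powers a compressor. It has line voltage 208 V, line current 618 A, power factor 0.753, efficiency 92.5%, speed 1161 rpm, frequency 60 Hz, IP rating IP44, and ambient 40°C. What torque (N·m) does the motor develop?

P_in = √3·V·I·cosφ = 1.732 × 208 × 618 × 0.753 = 167647 W
P_out = η·P_in = 0.925 × 167647 = 155073 W
n = 1161 rpm
ω = 2π×1161/60 = 121.6 rad/s
τ = P_out/ω = 155073/121.6 = 1280 N·m

1280 N·m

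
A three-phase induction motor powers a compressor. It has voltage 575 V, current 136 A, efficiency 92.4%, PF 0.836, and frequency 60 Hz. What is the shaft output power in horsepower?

140 HP

P_in = √3·V·I·cosφ = 1.732 × 575 × 136 × 0.836 = 113230 W
P_out = η·P_in = 0.924 × 113230 = 104625 W
= 104625/746 = 140 HP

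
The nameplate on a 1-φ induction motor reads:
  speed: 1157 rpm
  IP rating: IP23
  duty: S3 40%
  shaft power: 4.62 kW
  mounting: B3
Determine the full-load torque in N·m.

38.1 N·m

ω = 2π × 1157/60 = 121.2 rad/s
τ = P/ω = 4620/121.2 = 38.1 N·m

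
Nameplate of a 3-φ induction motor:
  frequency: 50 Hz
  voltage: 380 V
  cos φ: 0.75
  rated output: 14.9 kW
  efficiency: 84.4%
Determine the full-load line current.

P_out = 14.9 kW = 14900 W
P_in = P_out / η = 14900 / 0.844 = 17654 W
I_L = P_in / (√3·V_L·cosφ) = 17654 / (1.732 × 380 × 0.75) = 35.8 A

35.8 A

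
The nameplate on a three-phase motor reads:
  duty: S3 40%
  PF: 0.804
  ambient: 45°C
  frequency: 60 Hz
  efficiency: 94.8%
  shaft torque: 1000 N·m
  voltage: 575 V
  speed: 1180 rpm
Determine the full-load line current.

ω = 2π×1180/60 = 123.6 rad/s; P_out = τω = 1000 × 123.6 = 123600 W
P_in = P_out / η = 123600 / 0.948 = 130380 W
I_L = P_in / (√3·V_L·cosφ) = 130380 / (1.732 × 575 × 0.804) = 163 A

163 A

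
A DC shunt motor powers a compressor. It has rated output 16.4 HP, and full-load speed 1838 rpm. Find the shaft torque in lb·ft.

46.9 lb·ft

P_out = 16.4 × 746 = 12234 W
ω = 2π × 1838/60 = 192.5 rad/s
τ = P_out/ω = 12234/192.5 = 63.55 N·m
In lb·ft: 63.55/1.356 = 46.9 lb·ft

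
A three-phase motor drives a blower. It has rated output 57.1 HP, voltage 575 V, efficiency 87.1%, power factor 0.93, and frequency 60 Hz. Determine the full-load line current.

P_out = 57.1 × 746 = 42597 W
P_in = P_out / η = 42597 / 0.871 = 48906 W
I_L = P_in / (√3·V_L·cosφ) = 48906 / (1.732 × 575 × 0.93) = 52.8 A

52.8 A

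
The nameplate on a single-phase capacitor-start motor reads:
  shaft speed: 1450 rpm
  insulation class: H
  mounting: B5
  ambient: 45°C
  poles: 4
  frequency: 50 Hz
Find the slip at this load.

3.33 %

n_s = 120f/p = 120×50/4 = 1500 rpm
s = (n_s − n)/n_s = (1500 − 1450)/1500 = 0.0333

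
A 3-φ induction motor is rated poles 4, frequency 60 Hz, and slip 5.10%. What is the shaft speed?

1708 rpm

n_s = 120f/p = 120×60/4 = 1800 rpm
n = n_s(1 − s) = 1800 × (1 − 0.051) = 1708 rpm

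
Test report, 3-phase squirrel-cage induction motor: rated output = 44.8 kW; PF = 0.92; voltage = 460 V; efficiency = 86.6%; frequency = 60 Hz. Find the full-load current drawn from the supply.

P_out = 44.8 kW = 44800 W
P_in = P_out / η = 44800 / 0.866 = 51732 W
I_L = P_in / (√3·V_L·cosφ) = 51732 / (1.732 × 460 × 0.92) = 70.6 A

70.6 A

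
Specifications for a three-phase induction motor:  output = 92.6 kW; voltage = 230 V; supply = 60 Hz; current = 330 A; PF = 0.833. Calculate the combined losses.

P_in = √3·V·I·cosφ = 1.732×230×330×0.833 = 109505 W
P_out = 92600 W
Losses = P_in − P_out = 109505 − 92600 = 16905 W

16.9 kW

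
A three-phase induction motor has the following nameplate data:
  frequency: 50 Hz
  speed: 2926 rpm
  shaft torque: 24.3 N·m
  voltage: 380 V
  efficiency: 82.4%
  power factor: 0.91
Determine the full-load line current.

ω = 2π×2926/60 = 306.4 rad/s; P_out = τω = 24.3 × 306.4 = 7446 W
P_in = P_out / η = 7446 / 0.824 = 9036 W
I_L = P_in / (√3·V_L·cosφ) = 9036 / (1.732 × 380 × 0.91) = 15.1 A

15.1 A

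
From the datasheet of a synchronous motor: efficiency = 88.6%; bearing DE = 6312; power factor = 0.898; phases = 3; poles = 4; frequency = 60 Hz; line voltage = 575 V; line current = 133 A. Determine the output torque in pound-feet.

P_in = √3·V·I·cosφ = 1.732 × 575 × 133 × 0.898 = 118944 W
P_out = η·P_in = 0.886 × 118944 = 105384 W
n = n_s = 120×60/4 = 1800 rpm (synchronous)
ω = 2π×1800/60 = 188.5 rad/s
τ = P_out/ω = 105384/188.5 = 559.1 N·m
In lb·ft: 559.1/1.356 = 412 lb·ft

412 lb·ft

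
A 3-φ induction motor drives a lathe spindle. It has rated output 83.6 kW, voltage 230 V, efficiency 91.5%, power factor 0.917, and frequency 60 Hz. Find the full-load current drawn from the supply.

250 A

P_out = 83.6 kW = 83600 W
P_in = P_out / η = 83600 / 0.915 = 91366 W
I_L = P_in / (√3·V_L·cosφ) = 91366 / (1.732 × 230 × 0.917) = 250 A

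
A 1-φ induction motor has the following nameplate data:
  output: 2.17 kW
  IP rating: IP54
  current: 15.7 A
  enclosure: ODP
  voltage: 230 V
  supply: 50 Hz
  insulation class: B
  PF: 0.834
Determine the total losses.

842 W

P_in = V·I·cosφ = 230×15.7×0.834 = 3012 W
P_out = 2170 W
Losses = P_in − P_out = 3012 − 2170 = 842 W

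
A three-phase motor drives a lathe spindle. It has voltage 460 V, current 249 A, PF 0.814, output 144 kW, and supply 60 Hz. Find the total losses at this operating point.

P_in = √3·V·I·cosφ = 1.732×460×249×0.814 = 161484 W
P_out = 144000 W
Losses = P_in − P_out = 161484 − 144000 = 17484 W

17.5 kW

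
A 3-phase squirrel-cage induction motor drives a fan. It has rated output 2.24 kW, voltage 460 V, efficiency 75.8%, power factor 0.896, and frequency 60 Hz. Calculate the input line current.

4.14 A

P_out = 2.24 kW = 2240 W
P_in = P_out / η = 2240 / 0.758 = 2955 W
I_L = P_in / (√3·V_L·cosφ) = 2955 / (1.732 × 460 × 0.896) = 4.14 A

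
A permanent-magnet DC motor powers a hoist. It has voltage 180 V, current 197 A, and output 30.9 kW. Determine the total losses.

4.56 kW

P_in = V·I = 180×197 = 35460 W
P_out = 30900 W
Losses = P_in − P_out = 35460 − 30900 = 4560 W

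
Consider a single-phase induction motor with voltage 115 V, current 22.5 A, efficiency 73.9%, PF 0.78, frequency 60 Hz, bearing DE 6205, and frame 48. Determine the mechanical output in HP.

2 HP

P_in = V·I·cosφ = 115 × 22.5 × 0.78 = 2018 W
P_out = η·P_in = 0.739 × 2018 = 1491 W
= 1491/746 = 2 HP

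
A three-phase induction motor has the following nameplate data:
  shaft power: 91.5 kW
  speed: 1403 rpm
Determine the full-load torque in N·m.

ω = 2π × 1403/60 = 146.9 rad/s
τ = P/ω = 91500/146.9 = 623 N·m

623 N·m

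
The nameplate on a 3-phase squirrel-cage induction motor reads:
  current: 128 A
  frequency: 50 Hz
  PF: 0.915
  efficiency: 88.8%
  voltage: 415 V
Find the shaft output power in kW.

P_in = √3·V·I·cosφ = 1.732 × 415 × 128 × 0.915 = 84184 W
P_out = η·P_in = 0.888 × 84184 = 74755 W

74.8 kW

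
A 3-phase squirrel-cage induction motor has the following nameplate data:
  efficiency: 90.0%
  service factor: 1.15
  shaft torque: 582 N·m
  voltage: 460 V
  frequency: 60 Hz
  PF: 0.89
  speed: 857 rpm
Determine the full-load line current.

81.8 A

ω = 2π×857/60 = 89.74 rad/s; P_out = τω = 582 × 89.74 = 52229 W
P_in = P_out / η = 52229 / 0.900 = 58032 W
I_L = P_in / (√3·V_L·cosφ) = 58032 / (1.732 × 460 × 0.89) = 81.8 A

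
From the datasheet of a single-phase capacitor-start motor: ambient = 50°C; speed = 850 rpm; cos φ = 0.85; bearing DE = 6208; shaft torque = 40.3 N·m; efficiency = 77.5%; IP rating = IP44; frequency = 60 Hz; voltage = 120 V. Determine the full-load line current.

ω = 2π×850/60 = 89.01 rad/s; P_out = τω = 40.3 × 89.01 = 3587 W
P_in = P_out / η = 3587 / 0.775 = 4628 W
I = P_in / (V·cosφ) = 4628 / (120 × 0.85) = 45.4 A

45.4 A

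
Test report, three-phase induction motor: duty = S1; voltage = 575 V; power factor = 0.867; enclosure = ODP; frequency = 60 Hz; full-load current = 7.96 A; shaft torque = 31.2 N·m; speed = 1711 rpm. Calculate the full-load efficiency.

81.3 %

ω = 2π × 1711/60 = 179.2 rad/s; P_out = τω = 31.2 × 179.2 = 5591 W
P_in = √3·V_L·I_L·cosφ = 1.732 × 575 × 7.96 × 0.867 = 6873 W
η = P_out / P_in = 5591 / 6873 = 0.813 = 81.3%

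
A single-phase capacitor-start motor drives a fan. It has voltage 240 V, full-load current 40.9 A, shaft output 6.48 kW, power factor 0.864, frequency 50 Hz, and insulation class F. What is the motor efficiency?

76.4 %

P_out = 6.48 kW = 6480 W
P_in = V·I·cosφ = 240 × 40.9 × 0.864 = 8481 W
η = P_out / P_in = 6480 / 8481 = 0.764 = 76.4%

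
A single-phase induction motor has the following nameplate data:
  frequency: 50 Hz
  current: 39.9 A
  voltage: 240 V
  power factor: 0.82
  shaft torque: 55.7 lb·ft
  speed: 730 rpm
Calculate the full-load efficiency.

τ = 55.7 lb·ft × 1.356 = 75.53 N·m
ω = 2π × 730/60 = 76.45 rad/s; P_out = τω = 75.53 × 76.45 = 5774 W
P_in = V·I·cosφ = 240 × 39.9 × 0.82 = 7852 W
η = P_out / P_in = 5774 / 7852 = 0.735 = 73.5%

73.5 %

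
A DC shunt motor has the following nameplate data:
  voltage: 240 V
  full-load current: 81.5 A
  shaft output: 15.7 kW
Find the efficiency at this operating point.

P_out = 15.7 kW = 15700 W
P_in = V·I = 240 × 81.5 = 19560 W
η = P_out / P_in = 15700 / 19560 = 0.803 = 80.3%

80.3 %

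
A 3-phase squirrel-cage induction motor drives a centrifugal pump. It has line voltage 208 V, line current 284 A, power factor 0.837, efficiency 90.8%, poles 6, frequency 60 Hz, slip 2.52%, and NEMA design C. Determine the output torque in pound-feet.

468 lb·ft

P_in = √3·V·I·cosφ = 1.732 × 208 × 284 × 0.837 = 85636 W
P_out = η·P_in = 0.908 × 85636 = 77757 W
n_s = 120×60/6 = 1200 rpm; n = 1200×(1−0.0252) = 1170 rpm
ω = 2π×1170/60 = 122.5 rad/s
τ = P_out/ω = 77757/122.5 = 634.8 N·m
In lb·ft: 634.8/1.356 = 468 lb·ft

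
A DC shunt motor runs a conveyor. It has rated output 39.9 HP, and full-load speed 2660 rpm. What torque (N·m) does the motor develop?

107 N·m

P_out = 39.9 × 746 = 29765 W
ω = 2π × 2660/60 = 278.6 rad/s
τ = P_out/ω = 29765/278.6 = 107 N·m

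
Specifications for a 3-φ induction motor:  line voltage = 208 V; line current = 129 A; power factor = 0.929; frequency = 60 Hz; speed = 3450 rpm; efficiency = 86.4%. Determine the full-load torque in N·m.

P_in = √3·V·I·cosφ = 1.732 × 208 × 129 × 0.929 = 43173 W
P_out = η·P_in = 0.864 × 43173 = 37301 W
n = 3450 rpm
ω = 2π×3450/60 = 361.3 rad/s
τ = P_out/ω = 37301/361.3 = 103 N·m

103 N·m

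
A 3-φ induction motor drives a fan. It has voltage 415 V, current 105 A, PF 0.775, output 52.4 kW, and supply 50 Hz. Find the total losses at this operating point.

6.09 kW

P_in = √3·V·I·cosφ = 1.732×415×105×0.775 = 58491 W
P_out = 52400 W
Losses = P_in − P_out = 58491 − 52400 = 6091 W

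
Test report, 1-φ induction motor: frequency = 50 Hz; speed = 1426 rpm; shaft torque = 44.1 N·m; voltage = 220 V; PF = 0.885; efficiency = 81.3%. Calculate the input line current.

ω = 2π×1426/60 = 149.3 rad/s; P_out = τω = 44.1 × 149.3 = 6584 W
P_in = P_out / η = 6584 / 0.813 = 8098 W
I = P_in / (V·cosφ) = 8098 / (220 × 0.885) = 41.6 A

41.6 A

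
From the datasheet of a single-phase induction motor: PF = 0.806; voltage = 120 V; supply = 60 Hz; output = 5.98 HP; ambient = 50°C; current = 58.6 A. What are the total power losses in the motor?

1.21 kW

P_in = V·I·cosφ = 120×58.6×0.806 = 5668 W
P_out = 5.98×746 = 4461 W
Losses = P_in − P_out = 5668 − 4461 = 1207 W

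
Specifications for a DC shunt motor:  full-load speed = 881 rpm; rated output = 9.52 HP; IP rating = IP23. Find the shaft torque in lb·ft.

P_out = 9.52 × 746 = 7102 W
ω = 2π × 881/60 = 92.26 rad/s
τ = P_out/ω = 7102/92.26 = 76.98 N·m
In lb·ft: 76.98/1.356 = 56.8 lb·ft

56.8 lb·ft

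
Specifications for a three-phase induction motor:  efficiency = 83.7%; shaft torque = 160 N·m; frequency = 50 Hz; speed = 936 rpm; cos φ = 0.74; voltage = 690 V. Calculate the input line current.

21.2 A

ω = 2π×936/60 = 98.02 rad/s; P_out = τω = 160 × 98.02 = 15683 W
P_in = P_out / η = 15683 / 0.837 = 18737 W
I_L = P_in / (√3·V_L·cosφ) = 18737 / (1.732 × 690 × 0.74) = 21.2 A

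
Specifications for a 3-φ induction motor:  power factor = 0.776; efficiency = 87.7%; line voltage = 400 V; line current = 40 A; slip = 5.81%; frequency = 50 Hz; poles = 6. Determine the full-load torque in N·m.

P_in = √3·V·I·cosφ = 1.732 × 400 × 40 × 0.776 = 21505 W
P_out = η·P_in = 0.877 × 21505 = 18860 W
n_s = 120×50/6 = 1000 rpm; n = 1000×(1−0.0581) = 942 rpm
ω = 2π×942/60 = 98.65 rad/s
τ = P_out/ω = 18860/98.65 = 191 N·m

191 N·m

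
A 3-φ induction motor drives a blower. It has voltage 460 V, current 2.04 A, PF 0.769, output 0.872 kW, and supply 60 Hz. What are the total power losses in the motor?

378 W

P_in = √3·V·I·cosφ = 1.732×460×2.04×0.769 = 1250 W
P_out = 872 W
Losses = P_in − P_out = 1250 − 872 = 378 W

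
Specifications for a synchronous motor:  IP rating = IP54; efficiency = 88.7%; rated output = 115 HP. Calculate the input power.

96.7 kW

P_out = 115 × 746 = 85790 W
P_in = P_out/η = 85790/0.887 = 96719 W = 96.7 kW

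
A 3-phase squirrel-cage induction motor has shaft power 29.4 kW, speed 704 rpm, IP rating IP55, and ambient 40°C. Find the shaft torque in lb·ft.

294 lb·ft

ω = 2π × 704/60 = 73.72 rad/s
τ = P/ω = 29400/73.72 = 398.8 N·m
In lb·ft: 398.8/1.356 = 294 lb·ft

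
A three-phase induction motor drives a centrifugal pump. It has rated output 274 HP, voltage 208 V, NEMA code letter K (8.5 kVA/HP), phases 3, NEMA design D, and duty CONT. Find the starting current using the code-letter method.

6460 A

S_LR = 8.5 × 274 = 2329 kVA
I_LR = S_LR/(√3·V_L) = 2329000/(1.732×208) = 6460 A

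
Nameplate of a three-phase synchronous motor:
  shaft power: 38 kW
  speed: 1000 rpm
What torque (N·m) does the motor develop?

ω = 2π × 1000/60 = 104.7 rad/s
τ = P/ω = 38000/104.7 = 363 N·m

363 N·m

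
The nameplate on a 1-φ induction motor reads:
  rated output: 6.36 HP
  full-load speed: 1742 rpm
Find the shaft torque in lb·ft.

19.2 lb·ft

P_out = 6.36 × 746 = 4745 W
ω = 2π × 1742/60 = 182.4 rad/s
τ = P_out/ω = 4745/182.4 = 26.01 N·m
In lb·ft: 26.01/1.356 = 19.2 lb·ft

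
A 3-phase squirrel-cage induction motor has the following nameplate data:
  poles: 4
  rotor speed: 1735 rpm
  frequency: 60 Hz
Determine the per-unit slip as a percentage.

n_s = 120f/p = 120×60/4 = 1800 rpm
s = (n_s − n)/n_s = (1800 − 1735)/1800 = 0.0361

3.61 %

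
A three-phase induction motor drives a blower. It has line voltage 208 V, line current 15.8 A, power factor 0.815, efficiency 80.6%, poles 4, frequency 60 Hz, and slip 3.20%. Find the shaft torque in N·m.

20.5 N·m

P_in = √3·V·I·cosφ = 1.732 × 208 × 15.8 × 0.815 = 4639 W
P_out = η·P_in = 0.806 × 4639 = 3739 W
n_s = 120×60/4 = 1800 rpm; n = 1800×(1−0.032) = 1742 rpm
ω = 2π×1742/60 = 182.4 rad/s
τ = P_out/ω = 3739/182.4 = 20.5 N·m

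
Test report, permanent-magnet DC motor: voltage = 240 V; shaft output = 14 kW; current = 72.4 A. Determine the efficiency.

80.6 %

P_out = 14 kW = 14000 W
P_in = V·I = 240 × 72.4 = 17376 W
η = P_out / P_in = 14000 / 17376 = 0.806 = 80.6%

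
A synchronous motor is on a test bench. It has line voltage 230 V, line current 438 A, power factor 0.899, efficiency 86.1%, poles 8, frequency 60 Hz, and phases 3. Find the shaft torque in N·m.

1430 N·m

P_in = √3·V·I·cosφ = 1.732 × 230 × 438 × 0.899 = 156859 W
P_out = η·P_in = 0.861 × 156859 = 135056 W
n = n_s = 120×60/8 = 900 rpm (synchronous)
ω = 2π×900/60 = 94.25 rad/s
τ = P_out/ω = 135056/94.25 = 1430 N·m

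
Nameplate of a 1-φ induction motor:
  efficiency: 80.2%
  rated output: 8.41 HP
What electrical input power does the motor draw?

P_out = 8.41 × 746 = 6274 W
P_in = P_out/η = 6274/0.802 = 7823 W = 7.82 kW

7.82 kW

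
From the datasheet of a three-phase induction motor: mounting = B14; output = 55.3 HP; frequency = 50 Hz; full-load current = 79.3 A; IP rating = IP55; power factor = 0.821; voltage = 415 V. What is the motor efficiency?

88.2 %

P_out = 55.3 × 746 = 41254 W
P_in = √3·V_L·I_L·cosφ = 1.732 × 415 × 79.3 × 0.821 = 46796 W
η = P_out / P_in = 41254 / 46796 = 0.882 = 88.2%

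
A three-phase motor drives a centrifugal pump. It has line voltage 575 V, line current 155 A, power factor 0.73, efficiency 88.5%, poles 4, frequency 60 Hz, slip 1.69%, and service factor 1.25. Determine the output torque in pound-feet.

397 lb·ft

P_in = √3·V·I·cosφ = 1.732 × 575 × 155 × 0.73 = 112686 W
P_out = η·P_in = 0.885 × 112686 = 99727 W
n_s = 120×60/4 = 1800 rpm; n = 1800×(1−0.0169) = 1770 rpm
ω = 2π×1770/60 = 185.4 rad/s
τ = P_out/ω = 99727/185.4 = 537.9 N·m
In lb·ft: 537.9/1.356 = 397 lb·ft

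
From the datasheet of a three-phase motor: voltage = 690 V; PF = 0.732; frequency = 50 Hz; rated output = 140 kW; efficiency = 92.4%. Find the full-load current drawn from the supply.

P_out = 140 kW = 140000 W
P_in = P_out / η = 140000 / 0.924 = 151515 W
I_L = P_in / (√3·V_L·cosφ) = 151515 / (1.732 × 690 × 0.732) = 173 A

173 A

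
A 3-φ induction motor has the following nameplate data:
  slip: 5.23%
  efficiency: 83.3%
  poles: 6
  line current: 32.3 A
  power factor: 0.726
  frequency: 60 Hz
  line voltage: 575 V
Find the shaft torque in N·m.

P_in = √3·V·I·cosφ = 1.732 × 575 × 32.3 × 0.726 = 23354 W
P_out = η·P_in = 0.833 × 23354 = 19454 W
n_s = 120×60/6 = 1200 rpm; n = 1200×(1−0.0523) = 1137 rpm
ω = 2π×1137/60 = 119.1 rad/s
τ = P_out/ω = 19454/119.1 = 163 N·m

163 N·m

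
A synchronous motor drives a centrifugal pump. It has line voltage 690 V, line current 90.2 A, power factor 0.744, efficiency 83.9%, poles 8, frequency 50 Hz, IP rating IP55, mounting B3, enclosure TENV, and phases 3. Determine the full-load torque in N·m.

857 N·m

P_in = √3·V·I·cosφ = 1.732 × 690 × 90.2 × 0.744 = 80200 W
P_out = η·P_in = 0.839 × 80200 = 67288 W
n = n_s = 120×50/8 = 750 rpm (synchronous)
ω = 2π×750/60 = 78.54 rad/s
τ = P_out/ω = 67288/78.54 = 857 N·m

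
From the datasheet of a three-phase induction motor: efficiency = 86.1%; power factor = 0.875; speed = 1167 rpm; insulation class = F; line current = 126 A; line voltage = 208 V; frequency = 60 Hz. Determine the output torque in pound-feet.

P_in = √3·V·I·cosφ = 1.732 × 208 × 126 × 0.875 = 39718 W
P_out = η·P_in = 0.861 × 39718 = 34197 W
n = 1167 rpm
ω = 2π×1167/60 = 122.2 rad/s
τ = P_out/ω = 34197/122.2 = 279.8 N·m
In lb·ft: 279.8/1.356 = 206 lb·ft

206 lb·ft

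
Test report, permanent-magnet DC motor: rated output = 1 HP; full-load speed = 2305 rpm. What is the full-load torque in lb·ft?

P_out = 1 × 746 = 746 W
ω = 2π × 2305/60 = 241.4 rad/s
τ = P_out/ω = 746/241.4 = 3.09 N·m
In lb·ft: 3.09/1.356 = 2.28 lb·ft

2.28 lb·ft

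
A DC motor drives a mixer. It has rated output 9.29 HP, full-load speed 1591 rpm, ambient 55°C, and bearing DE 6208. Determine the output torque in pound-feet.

30.7 lb·ft

P_out = 9.29 × 746 = 6930 W
ω = 2π × 1591/60 = 166.6 rad/s
τ = P_out/ω = 6930/166.6 = 41.6 N·m
In lb·ft: 41.6/1.356 = 30.7 lb·ft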